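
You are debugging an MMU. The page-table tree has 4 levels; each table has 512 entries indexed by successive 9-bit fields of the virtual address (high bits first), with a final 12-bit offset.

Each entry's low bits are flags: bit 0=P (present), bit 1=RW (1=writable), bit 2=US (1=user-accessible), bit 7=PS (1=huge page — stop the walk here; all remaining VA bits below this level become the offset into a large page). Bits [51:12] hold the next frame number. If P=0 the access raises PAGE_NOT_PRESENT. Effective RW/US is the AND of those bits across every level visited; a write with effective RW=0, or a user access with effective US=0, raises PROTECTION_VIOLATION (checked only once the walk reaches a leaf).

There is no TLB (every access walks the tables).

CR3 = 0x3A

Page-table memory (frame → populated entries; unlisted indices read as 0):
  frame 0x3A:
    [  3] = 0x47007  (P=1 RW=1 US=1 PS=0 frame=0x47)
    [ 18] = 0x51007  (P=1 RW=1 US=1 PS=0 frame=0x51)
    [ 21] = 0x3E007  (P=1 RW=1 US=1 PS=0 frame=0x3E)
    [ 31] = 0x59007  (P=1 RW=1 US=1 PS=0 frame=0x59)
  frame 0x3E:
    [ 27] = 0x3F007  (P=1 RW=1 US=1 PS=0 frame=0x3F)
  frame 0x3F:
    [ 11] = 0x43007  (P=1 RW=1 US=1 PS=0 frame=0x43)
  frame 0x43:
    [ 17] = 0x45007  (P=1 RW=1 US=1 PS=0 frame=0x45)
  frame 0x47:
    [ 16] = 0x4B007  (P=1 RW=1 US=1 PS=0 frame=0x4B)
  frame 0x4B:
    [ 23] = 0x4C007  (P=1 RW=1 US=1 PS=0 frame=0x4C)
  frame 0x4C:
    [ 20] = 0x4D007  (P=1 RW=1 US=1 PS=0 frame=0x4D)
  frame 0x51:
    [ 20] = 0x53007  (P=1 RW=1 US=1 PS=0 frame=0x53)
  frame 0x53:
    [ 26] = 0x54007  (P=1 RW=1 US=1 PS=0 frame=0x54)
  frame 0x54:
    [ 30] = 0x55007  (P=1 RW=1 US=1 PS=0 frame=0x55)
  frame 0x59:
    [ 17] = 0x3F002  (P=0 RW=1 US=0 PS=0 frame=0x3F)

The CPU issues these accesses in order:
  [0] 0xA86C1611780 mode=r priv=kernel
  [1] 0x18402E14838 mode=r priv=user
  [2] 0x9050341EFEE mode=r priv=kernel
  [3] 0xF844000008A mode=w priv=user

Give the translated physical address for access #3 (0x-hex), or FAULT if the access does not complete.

Per-access translation:
#0 VA=0xA86C1611780 (r,kernel):
  lvl0: tbl 0x3A, slot 21 ⇒ 0x3E007 (P1/RW1/US1/PS0)
  lvl1: tbl 0x3E, slot 27 ⇒ 0x3F007 (P1/RW1/US1/PS0)
  lvl2: tbl 0x3F, slot 11 ⇒ 0x43007 (P1/RW1/US1/PS0)
  lvl3: tbl 0x43, slot 17 ⇒ 0x45007 (P1/RW1/US1/PS0)
  ⇒ phys 0x45780  [4 reads]
#1 VA=0x18402E14838 (r,user):
  lvl0: tbl 0x3A, slot 3 ⇒ 0x47007 (P1/RW1/US1/PS0)
  lvl1: tbl 0x47, slot 16 ⇒ 0x4B007 (P1/RW1/US1/PS0)
  lvl2: tbl 0x4B, slot 23 ⇒ 0x4C007 (P1/RW1/US1/PS0)
  lvl3: tbl 0x4C, slot 20 ⇒ 0x4D007 (P1/RW1/US1/PS0)
  ⇒ phys 0x4D838  [4 reads]
#2 VA=0x9050341EFEE (r,kernel):
  lvl0: tbl 0x3A, slot 18 ⇒ 0x51007 (P1/RW1/US1/PS0)
  lvl1: tbl 0x51, slot 20 ⇒ 0x53007 (P1/RW1/US1/PS0)
  lvl2: tbl 0x53, slot 26 ⇒ 0x54007 (P1/RW1/US1/PS0)
  lvl3: tbl 0x54, slot 30 ⇒ 0x55007 (P1/RW1/US1/PS0)
  ⇒ phys 0x55FEE  [4 reads]
#3 VA=0xF844000008A (w,user):
  lvl0: tbl 0x3A, slot 31 ⇒ 0x59007 (P1/RW1/US1/PS0)
  lvl1: tbl 0x59, slot 17 ⇒ 0x3F002 (P0/RW1/US0/PS0)
  ⇒ fault: PAGE_NOT_PRESENT  — 2 lookups

Access #3 PA: FAULT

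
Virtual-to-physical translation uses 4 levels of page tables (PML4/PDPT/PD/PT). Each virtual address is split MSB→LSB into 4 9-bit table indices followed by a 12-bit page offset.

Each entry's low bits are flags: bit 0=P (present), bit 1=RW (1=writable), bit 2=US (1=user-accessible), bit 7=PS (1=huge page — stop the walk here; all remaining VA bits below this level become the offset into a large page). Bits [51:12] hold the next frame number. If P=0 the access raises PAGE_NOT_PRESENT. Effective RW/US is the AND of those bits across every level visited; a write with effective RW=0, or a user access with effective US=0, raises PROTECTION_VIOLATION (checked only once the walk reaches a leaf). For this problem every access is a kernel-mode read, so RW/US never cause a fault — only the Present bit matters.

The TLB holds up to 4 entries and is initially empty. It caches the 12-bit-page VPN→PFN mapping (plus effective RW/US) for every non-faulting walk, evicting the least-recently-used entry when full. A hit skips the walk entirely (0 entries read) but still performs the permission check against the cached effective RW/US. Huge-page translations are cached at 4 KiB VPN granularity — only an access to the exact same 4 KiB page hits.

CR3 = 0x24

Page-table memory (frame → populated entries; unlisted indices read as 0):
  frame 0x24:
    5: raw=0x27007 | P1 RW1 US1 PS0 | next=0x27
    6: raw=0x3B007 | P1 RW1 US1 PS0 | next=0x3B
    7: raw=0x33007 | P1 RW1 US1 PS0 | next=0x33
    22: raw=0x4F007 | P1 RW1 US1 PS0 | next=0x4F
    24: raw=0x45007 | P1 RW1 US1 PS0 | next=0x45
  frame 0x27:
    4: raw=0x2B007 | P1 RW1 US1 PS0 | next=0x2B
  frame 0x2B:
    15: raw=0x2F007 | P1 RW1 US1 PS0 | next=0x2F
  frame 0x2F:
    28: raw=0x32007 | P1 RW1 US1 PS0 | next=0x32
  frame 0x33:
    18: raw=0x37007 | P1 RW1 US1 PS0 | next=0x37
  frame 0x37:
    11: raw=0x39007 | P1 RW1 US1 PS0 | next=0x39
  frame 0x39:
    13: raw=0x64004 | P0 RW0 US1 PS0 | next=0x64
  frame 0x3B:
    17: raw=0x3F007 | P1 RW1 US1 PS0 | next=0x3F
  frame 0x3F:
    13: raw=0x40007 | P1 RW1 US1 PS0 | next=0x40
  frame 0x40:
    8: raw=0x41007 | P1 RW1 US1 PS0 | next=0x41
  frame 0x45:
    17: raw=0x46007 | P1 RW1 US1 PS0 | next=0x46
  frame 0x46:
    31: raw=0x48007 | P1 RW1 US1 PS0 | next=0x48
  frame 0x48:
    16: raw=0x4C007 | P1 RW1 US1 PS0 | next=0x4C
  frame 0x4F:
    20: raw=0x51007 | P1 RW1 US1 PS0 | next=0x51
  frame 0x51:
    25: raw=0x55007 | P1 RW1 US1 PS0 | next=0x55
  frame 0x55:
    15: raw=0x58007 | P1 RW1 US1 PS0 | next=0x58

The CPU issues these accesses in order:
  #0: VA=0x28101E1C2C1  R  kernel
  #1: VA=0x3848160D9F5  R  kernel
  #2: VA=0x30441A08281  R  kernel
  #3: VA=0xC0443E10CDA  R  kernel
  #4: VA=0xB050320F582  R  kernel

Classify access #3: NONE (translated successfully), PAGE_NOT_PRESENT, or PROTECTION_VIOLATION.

Walk each access:
#0 VA=0x28101E1C2C1 (r,kernel):
  L0: frame=0x24 idx=5 entry=0x27007 [P=1 RW=1 US=1 PS=0]
  L1: frame=0x27 idx=4 entry=0x2B007 [P=1 RW=1 US=1 PS=0]
  L2: frame=0x2B idx=15 entry=0x2F007 [P=1 RW=1 US=1 PS=0]
  L3: frame=0x2F idx=28 entry=0x32007 [P=1 RW=1 US=1 PS=0]
  ✓ 0x322C1  — 4 lookups
#1 VA=0x3848160D9F5 (r,kernel):
  L0: frame=0x24 idx=7 entry=0x33007 [P=1 RW=1 US=1 PS=0]
  L1: frame=0x33 idx=18 entry=0x37007 [P=1 RW=1 US=1 PS=0]
  L2: frame=0x37 idx=11 entry=0x39007 [P=1 RW=1 US=1 PS=0]
  L3: frame=0x39 idx=13 entry=0x64004 [P=0 RW=0 US=1 PS=0]
  → PAGE_NOT_PRESENT  (4 entries read)
#2 VA=0x30441A08281 (r,kernel):
  L0: frame=0x24 idx=6 entry=0x3B007 [P=1 RW=1 US=1 PS=0]
  L1: frame=0x3B idx=17 entry=0x3F007 [P=1 RW=1 US=1 PS=0]
  L2: frame=0x3F idx=13 entry=0x40007 [P=1 RW=1 US=1 PS=0]
  L3: frame=0x40 idx=8 entry=0x41007 [P=1 RW=1 US=1 PS=0]
  ✓ 0x41281  — 4 lookups
#3 VA=0xC0443E10CDA (r,kernel):
  L0: frame=0x24 idx=24 entry=0x45007 [P=1 RW=1 US=1 PS=0]
  L1: frame=0x45 idx=17 entry=0x46007 [P=1 RW=1 US=1 PS=0]
  L2: frame=0x46 idx=31 entry=0x48007 [P=1 RW=1 US=1 PS=0]
  L3: frame=0x48 idx=16 entry=0x4C007 [P=1 RW=1 US=1 PS=0]
  ✓ 0x4CCDA  — 4 lookups
#4 VA=0xB050320F582 (r,kernel):
  L0: frame=0x24 idx=22 entry=0x4F007 [P=1 RW=1 US=1 PS=0]
  L1: frame=0x4F idx=20 entry=0x51007 [P=1 RW=1 US=1 PS=0]
  L2: frame=0x51 idx=25 entry=0x55007 [P=1 RW=1 US=1 PS=0]
  L3: frame=0x55 idx=15 entry=0x58007 [P=1 RW=1 US=1 PS=0]
  ✓ 0x58582  — 4 lookups

Access #3 fault: NONE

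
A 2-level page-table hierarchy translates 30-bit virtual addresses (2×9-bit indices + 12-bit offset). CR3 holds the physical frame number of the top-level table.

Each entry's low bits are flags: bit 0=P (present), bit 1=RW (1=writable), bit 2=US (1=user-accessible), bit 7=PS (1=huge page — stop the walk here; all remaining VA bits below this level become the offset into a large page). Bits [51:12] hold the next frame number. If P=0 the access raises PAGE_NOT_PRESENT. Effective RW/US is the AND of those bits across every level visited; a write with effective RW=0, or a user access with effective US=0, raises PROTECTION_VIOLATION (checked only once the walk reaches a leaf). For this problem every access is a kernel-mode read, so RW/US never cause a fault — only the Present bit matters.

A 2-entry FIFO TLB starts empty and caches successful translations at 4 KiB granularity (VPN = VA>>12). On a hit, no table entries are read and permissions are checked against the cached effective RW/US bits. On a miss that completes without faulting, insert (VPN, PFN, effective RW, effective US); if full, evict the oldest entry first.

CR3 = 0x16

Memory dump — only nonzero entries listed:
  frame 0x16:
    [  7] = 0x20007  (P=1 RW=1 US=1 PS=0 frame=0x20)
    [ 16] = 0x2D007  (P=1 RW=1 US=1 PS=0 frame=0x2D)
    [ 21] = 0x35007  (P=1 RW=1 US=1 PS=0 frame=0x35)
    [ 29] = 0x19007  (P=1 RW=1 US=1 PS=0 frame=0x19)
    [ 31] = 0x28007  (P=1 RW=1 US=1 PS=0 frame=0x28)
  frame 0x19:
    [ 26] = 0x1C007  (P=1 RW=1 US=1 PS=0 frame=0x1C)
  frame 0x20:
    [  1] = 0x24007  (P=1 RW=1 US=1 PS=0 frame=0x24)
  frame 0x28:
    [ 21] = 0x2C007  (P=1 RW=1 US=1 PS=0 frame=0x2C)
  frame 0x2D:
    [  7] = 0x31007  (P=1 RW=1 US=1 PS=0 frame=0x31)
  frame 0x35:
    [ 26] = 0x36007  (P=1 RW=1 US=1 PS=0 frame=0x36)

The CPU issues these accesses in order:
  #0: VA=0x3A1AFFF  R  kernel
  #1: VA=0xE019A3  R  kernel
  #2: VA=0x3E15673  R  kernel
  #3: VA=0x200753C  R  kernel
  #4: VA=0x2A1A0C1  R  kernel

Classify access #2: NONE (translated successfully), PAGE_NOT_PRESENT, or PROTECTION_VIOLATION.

Per-access translation:
#0 VA=0x3A1AFFF (r,kernel):
  L0: frame=0x16 idx=29 entry=0x19007 [P=1 RW=1 US=1 PS=0]
  L1: frame=0x19 idx=26 entry=0x1C007 [P=1 RW=1 US=1 PS=0]
  ✓ 0x1CFFF  — 2 lookups
#1 VA=0xE019A3 (r,kernel):
  L0: frame=0x16 idx=7 entry=0x20007 [P=1 RW=1 US=1 PS=0]
  L1: frame=0x20 idx=1 entry=0x24007 [P=1 RW=1 US=1 PS=0]
  ✓ 0x249A3  — 2 lookups
#2 VA=0x3E15673 (r,kernel):
  L0: frame=0x16 idx=31 entry=0x28007 [P=1 RW=1 US=1 PS=0]
  L1: frame=0x28 idx=21 entry=0x2C007 [P=1 RW=1 US=1 PS=0]
  ✓ 0x2C673  — 2 lookups
#3 VA=0x200753C (r,kernel):
  L0: frame=0x16 idx=16 entry=0x2D007 [P=1 RW=1 US=1 PS=0]
  L1: frame=0x2D idx=7 entry=0x31007 [P=1 RW=1 US=1 PS=0]
  ✓ 0x3153C  — 2 lookups
#4 VA=0x2A1A0C1 (r,kernel):
  L0: frame=0x16 idx=21 entry=0x35007 [P=1 RW=1 US=1 PS=0]
  L1: frame=0x35 idx=26 entry=0x36007 [P=1 RW=1 US=1 PS=0]
  ✓ 0x360C1  — 2 lookups

Access #2 fault: NONE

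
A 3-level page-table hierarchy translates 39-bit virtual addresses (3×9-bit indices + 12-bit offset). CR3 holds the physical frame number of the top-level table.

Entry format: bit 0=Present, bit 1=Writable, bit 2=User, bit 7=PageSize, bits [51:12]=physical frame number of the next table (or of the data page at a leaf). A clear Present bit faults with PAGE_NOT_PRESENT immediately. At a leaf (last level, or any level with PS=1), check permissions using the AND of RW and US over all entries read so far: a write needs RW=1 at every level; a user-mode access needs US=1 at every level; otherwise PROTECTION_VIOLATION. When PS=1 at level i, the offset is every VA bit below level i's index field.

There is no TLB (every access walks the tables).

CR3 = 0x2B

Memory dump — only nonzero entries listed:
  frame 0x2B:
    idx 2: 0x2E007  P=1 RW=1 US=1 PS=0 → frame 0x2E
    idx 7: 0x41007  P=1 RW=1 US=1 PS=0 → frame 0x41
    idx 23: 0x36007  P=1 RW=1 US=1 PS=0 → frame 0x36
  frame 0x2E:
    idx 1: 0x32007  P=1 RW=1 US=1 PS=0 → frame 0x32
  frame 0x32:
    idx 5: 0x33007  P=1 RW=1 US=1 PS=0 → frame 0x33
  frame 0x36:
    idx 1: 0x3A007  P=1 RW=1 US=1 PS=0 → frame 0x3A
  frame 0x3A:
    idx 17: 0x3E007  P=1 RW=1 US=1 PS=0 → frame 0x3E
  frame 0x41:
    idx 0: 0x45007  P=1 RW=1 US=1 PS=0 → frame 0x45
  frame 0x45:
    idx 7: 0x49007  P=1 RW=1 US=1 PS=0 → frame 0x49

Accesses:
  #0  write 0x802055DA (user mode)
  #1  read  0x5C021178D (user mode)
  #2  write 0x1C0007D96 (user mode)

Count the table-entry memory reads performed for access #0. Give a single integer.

Walk each access:
#0 VA=0x802055DA (w,user):
  lvl0: tbl 0x2B, slot 2 ⇒ 0x2E007 (P1/RW1/US1/PS0)
  lvl1: tbl 0x2E, slot 1 ⇒ 0x32007 (P1/RW1/US1/PS0)
  lvl2: tbl 0x32, slot 5 ⇒ 0x33007 (P1/RW1/US1/PS0)
  ✓ 0x335DA  — 3 lookups
#1 VA=0x5C021178D (r,user):
  lvl0: tbl 0x2B, slot 23 ⇒ 0x36007 (P1/RW1/US1/PS0)
  lvl1: tbl 0x36, slot 1 ⇒ 0x3A007 (P1/RW1/US1/PS0)
  lvl2: tbl 0x3A, slot 17 ⇒ 0x3E007 (P1/RW1/US1/PS0)
  ✓ 0x3E78D  — 3 lookups
#2 VA=0x1C0007D96 (w,user):
  lvl0: tbl 0x2B, slot 7 ⇒ 0x41007 (P1/RW1/US1/PS0)
  lvl1: tbl 0x41, slot 0 ⇒ 0x45007 (P1/RW1/US1/PS0)
  lvl2: tbl 0x45, slot 7 ⇒ 0x49007 (P1/RW1/US1/PS0)
  ✓ 0x49D96  — 3 lookups

Entries read for #0: 3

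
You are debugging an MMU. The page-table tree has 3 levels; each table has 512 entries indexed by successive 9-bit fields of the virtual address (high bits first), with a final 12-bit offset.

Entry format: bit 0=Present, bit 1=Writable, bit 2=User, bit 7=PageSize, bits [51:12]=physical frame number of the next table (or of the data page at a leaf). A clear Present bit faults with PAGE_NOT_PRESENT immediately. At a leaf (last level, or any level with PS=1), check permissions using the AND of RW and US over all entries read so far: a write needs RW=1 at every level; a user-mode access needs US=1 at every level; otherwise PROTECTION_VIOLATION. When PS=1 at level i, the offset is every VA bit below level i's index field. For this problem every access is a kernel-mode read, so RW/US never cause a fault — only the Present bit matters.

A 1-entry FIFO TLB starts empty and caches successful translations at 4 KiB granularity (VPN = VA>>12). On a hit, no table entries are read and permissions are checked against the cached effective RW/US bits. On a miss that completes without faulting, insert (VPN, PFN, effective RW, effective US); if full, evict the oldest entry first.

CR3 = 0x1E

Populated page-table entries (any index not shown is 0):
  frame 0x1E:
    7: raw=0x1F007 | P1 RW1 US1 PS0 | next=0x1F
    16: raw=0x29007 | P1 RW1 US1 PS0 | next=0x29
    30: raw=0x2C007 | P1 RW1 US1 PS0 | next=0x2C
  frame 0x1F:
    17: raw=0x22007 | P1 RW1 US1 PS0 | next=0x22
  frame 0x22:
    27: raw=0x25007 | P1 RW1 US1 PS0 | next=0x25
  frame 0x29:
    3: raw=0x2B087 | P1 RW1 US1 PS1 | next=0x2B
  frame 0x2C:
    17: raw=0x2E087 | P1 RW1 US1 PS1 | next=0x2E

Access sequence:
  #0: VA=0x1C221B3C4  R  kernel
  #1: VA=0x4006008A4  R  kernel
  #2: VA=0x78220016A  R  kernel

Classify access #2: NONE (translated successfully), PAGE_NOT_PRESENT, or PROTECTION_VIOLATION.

Per-access translation:
#0 VA=0x1C221B3C4 (r,kernel):
  L0 @0x1E[7] → 0x1F007  P=1,RW=1,US=1,PS=0
  L1 @0x1F[17] → 0x22007  P=1,RW=1,US=1,PS=0
  L2 @0x22[27] → 0x25007  P=1,RW=1,US=1,PS=0
  ⇒ phys 0x253C4  [3 reads]
#1 VA=0x4006008A4 (r,kernel):
  L0 @0x1E[16] → 0x29007  P=1,RW=1,US=1,PS=0
  L1 @0x29[3] → 0x2B087  P=1,RW=1,US=1,PS=1
  ⇒ phys 0x2B8A4 (huge @L1)  [2 reads]
#2 VA=0x78220016A (r,kernel):
  L0 @0x1E[30] → 0x2C007  P=1,RW=1,US=1,PS=0
  L1 @0x2C[17] → 0x2E087  P=1,RW=1,US=1,PS=1
  ⇒ phys 0x2E16A (huge @L1)  [2 reads]

Access #2 fault: NONE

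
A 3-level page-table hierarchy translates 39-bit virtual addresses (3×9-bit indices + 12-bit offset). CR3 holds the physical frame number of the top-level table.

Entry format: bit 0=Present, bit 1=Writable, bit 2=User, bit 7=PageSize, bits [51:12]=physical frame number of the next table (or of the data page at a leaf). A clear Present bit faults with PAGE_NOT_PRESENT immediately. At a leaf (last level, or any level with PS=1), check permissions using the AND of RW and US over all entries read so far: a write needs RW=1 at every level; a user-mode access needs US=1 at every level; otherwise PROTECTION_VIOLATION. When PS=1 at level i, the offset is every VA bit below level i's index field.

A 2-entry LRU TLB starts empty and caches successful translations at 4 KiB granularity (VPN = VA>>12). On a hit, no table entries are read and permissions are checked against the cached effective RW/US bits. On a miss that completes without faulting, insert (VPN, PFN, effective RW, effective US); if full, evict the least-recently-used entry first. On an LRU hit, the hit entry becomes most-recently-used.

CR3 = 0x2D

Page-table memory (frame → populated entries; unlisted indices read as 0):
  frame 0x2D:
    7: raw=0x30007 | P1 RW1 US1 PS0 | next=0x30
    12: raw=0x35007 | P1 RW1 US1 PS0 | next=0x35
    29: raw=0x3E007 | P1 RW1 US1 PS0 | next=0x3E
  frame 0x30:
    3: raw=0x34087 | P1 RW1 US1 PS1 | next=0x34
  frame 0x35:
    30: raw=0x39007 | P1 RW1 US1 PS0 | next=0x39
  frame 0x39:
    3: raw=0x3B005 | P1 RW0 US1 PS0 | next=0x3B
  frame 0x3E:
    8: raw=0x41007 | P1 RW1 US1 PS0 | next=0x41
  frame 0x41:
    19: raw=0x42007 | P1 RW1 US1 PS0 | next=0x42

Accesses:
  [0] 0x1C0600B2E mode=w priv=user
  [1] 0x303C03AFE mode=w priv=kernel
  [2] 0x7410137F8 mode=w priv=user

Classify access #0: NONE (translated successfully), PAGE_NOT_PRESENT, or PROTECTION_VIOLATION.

Walk each access:
#0 VA=0x1C0600B2E (w,user):
  L0 @0x2D[7] → 0x30007  P=1,RW=1,US=1,PS=0
  L1 @0x30[3] → 0x34087  P=1,RW=1,US=1,PS=1
  ⇒ phys 0x34B2E (huge @L1)  [2 reads]
#1 VA=0x303C03AFE (w,kernel):
  L0 @0x2D[12] → 0x35007  P=1,RW=1,US=1,PS=0
  L1 @0x35[30] → 0x39007  P=1,RW=1,US=1,PS=0
  L2 @0x39[3] → 0x3B005  P=1,RW=0,US=1,PS=0
  ⇒ fault: PROTECTION_VIOLATION  — 3 lookups
#2 VA=0x7410137F8 (w,user):
  L0 @0x2D[29] → 0x3E007  P=1,RW=1,US=1,PS=0
  L1 @0x3E[8] → 0x41007  P=1,RW=1,US=1,PS=0
  L2 @0x41[19] → 0x42007  P=1,RW=1,US=1,PS=0
  ⇒ phys 0x427F8  [3 reads]

Access #0 fault: NONE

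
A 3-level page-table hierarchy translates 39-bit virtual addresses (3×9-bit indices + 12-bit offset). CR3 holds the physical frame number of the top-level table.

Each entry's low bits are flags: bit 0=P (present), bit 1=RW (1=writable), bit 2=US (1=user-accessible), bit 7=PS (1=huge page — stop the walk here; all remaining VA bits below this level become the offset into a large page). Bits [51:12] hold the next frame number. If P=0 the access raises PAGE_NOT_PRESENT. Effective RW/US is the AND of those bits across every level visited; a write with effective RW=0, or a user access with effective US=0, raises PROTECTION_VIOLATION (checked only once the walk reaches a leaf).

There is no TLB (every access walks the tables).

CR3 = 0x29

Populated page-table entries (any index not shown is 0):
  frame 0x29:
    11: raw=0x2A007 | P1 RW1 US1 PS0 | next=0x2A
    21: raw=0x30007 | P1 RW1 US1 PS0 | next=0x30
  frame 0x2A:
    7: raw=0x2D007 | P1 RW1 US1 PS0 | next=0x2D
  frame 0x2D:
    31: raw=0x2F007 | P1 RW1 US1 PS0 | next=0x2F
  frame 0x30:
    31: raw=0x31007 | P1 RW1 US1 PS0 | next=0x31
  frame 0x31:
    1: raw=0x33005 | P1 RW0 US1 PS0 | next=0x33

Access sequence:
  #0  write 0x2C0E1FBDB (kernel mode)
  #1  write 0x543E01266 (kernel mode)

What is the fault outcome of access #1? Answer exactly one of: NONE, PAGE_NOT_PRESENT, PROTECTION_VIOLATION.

Trace:
#0 VA=0x2C0E1FBDB (w,kernel):
  L0: frame=0x29 idx=11 entry=0x2A007 [P=1 RW=1 US=1 PS=0]
  L1: frame=0x2A idx=7 entry=0x2D007 [P=1 RW=1 US=1 PS=0]
  L2: frame=0x2D idx=31 entry=0x2F007 [P=1 RW=1 US=1 PS=0]
  ⇒ phys 0x2FBDB  [3 reads]
#1 VA=0x543E01266 (w,kernel):
  L0: frame=0x29 idx=21 entry=0x30007 [P=1 RW=1 US=1 PS=0]
  L1: frame=0x30 idx=31 entry=0x31007 [P=1 RW=1 US=1 PS=0]
  L2: frame=0x31 idx=1 entry=0x33005 [P=1 RW=0 US=1 PS=0]
  ⇒ fault: PROTECTION_VIOLATION  — 3 lookups

Access #1 fault: PROTECTION_VIOLATION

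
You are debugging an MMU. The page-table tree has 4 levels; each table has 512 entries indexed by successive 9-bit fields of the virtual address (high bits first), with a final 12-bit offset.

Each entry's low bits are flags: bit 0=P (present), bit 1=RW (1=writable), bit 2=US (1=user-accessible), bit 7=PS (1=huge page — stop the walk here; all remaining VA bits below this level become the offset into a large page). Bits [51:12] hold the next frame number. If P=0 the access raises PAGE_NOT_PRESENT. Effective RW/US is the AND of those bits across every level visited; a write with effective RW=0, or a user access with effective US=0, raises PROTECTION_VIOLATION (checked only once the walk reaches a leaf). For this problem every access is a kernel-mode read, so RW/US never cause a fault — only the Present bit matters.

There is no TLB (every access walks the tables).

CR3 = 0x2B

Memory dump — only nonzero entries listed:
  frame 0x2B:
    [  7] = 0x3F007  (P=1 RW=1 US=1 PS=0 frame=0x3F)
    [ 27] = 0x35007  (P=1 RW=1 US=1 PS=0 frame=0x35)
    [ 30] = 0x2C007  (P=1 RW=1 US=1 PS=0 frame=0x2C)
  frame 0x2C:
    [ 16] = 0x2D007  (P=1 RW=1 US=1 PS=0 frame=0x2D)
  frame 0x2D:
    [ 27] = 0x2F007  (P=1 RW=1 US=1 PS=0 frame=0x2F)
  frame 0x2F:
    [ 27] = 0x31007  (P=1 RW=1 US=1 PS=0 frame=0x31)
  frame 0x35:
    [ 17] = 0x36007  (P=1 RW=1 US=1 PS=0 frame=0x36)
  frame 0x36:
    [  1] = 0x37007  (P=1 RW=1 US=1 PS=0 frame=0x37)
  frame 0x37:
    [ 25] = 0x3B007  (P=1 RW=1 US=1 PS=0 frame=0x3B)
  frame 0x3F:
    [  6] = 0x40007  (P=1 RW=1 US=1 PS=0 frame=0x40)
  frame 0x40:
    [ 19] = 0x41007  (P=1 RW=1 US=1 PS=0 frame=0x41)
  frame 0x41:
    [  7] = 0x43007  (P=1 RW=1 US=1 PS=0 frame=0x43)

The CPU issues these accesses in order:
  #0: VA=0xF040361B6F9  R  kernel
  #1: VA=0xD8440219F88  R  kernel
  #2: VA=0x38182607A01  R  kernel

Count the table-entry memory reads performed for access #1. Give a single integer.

Per-access translation:
#0 VA=0xF040361B6F9 (r,kernel):
  [0] read 0x2B idx=30: raw=0x2C007 flags P=1 W=1 U=1 S=0
  [1] read 0x2C idx=16: raw=0x2D007 flags P=1 W=1 U=1 S=0
  [2] read 0x2D idx=27: raw=0x2F007 flags P=1 W=1 U=1 S=0
  [3] read 0x2F idx=27: raw=0x31007 flags P=1 W=1 U=1 S=0
  ⇒ phys 0x316F9  [4 reads]
#1 VA=0xD8440219F88 (r,kernel):
  [0] read 0x2B idx=27: raw=0x35007 flags P=1 W=1 U=1 S=0
  [1] read 0x35 idx=17: raw=0x36007 flags P=1 W=1 U=1 S=0
  [2] read 0x36 idx=1: raw=0x37007 flags P=1 W=1 U=1 S=0
  [3] read 0x37 idx=25: raw=0x3B007 flags P=1 W=1 U=1 S=0
  ⇒ phys 0x3BF88  [4 reads]
#2 VA=0x38182607A01 (r,kernel):
  [0] read 0x2B idx=7: raw=0x3F007 flags P=1 W=1 U=1 S=0
  [1] read 0x3F idx=6: raw=0x40007 flags P=1 W=1 U=1 S=0
  [2] read 0x40 idx=19: raw=0x41007 flags P=1 W=1 U=1 S=0
  [3] read 0x41 idx=7: raw=0x43007 flags P=1 W=1 U=1 S=0
  ⇒ phys 0x43A01  [4 reads]

Entries read for #1: 4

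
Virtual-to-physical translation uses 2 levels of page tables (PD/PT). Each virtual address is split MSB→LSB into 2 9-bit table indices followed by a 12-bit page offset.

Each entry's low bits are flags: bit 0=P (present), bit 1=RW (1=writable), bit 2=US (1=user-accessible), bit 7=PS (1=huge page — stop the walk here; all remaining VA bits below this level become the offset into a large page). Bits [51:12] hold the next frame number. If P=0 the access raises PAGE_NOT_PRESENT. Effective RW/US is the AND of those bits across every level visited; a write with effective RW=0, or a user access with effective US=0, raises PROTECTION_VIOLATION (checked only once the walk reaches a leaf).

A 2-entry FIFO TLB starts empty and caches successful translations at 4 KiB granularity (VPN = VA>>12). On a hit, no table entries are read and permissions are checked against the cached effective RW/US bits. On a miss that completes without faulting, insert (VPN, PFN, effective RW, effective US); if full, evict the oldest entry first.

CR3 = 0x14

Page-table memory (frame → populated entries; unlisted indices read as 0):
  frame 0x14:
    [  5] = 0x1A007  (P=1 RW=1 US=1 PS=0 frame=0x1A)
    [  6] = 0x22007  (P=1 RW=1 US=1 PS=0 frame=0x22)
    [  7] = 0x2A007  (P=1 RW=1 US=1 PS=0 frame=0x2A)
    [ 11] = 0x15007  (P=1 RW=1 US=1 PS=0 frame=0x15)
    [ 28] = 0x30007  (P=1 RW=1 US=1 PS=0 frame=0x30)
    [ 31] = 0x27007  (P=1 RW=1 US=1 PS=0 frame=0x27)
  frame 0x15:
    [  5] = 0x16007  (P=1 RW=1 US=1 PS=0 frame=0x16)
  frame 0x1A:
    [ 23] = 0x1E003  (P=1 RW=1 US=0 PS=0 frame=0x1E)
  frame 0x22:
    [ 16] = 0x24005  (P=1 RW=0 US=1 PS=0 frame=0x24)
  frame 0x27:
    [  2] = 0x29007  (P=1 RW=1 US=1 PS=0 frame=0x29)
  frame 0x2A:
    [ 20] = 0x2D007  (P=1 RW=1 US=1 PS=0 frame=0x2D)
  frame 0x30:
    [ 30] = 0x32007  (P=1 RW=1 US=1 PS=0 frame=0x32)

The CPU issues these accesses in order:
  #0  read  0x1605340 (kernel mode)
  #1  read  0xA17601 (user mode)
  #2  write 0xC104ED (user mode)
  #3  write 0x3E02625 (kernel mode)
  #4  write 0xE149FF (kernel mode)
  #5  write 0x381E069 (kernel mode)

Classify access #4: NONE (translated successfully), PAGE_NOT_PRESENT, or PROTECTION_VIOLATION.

Walk each access:
#0 VA=0x1605340 (r,kernel):
  L0: frame=0x14 idx=11 entry=0x15007 [P=1 RW=1 US=1 PS=0]
  L1: frame=0x15 idx=5 entry=0x16007 [P=1 RW=1 US=1 PS=0]
  ⇒ phys 0x16340  [2 reads]
#1 VA=0xA17601 (r,user):
  L0: frame=0x14 idx=5 entry=0x1A007 [P=1 RW=1 US=1 PS=0]
  L1: frame=0x1A idx=23 entry=0x1E003 [P=1 RW=1 US=0 PS=0]
  ✗ PROTECTION_VIOLATION  [2 reads]
#2 VA=0xC104ED (w,user):
  L0: frame=0x14 idx=6 entry=0x22007 [P=1 RW=1 US=1 PS=0]
  L1: frame=0x22 idx=16 entry=0x24005 [P=1 RW=0 US=1 PS=0]
  ✗ PROTECTION_VIOLATION  [2 reads]
#3 VA=0x3E02625 (w,kernel):
  L0: frame=0x14 idx=31 entry=0x27007 [P=1 RW=1 US=1 PS=0]
  L1: frame=0x27 idx=2 entry=0x29007 [P=1 RW=1 US=1 PS=0]
  ⇒ phys 0x29625  [2 reads]
#4 VA=0xE149FF (w,kernel):
  L0: frame=0x14 idx=7 entry=0x2A007 [P=1 RW=1 US=1 PS=0]
  L1: frame=0x2A idx=20 entry=0x2D007 [P=1 RW=1 US=1 PS=0]
  ⇒ phys 0x2D9FF  [2 reads]
#5 VA=0x381E069 (w,kernel):
  L0: frame=0x14 idx=28 entry=0x30007 [P=1 RW=1 US=1 PS=0]
  L1: frame=0x30 idx=30 entry=0x32007 [P=1 RW=1 US=1 PS=0]
  ⇒ phys 0x32069  [2 reads]

Access #4 fault: NONE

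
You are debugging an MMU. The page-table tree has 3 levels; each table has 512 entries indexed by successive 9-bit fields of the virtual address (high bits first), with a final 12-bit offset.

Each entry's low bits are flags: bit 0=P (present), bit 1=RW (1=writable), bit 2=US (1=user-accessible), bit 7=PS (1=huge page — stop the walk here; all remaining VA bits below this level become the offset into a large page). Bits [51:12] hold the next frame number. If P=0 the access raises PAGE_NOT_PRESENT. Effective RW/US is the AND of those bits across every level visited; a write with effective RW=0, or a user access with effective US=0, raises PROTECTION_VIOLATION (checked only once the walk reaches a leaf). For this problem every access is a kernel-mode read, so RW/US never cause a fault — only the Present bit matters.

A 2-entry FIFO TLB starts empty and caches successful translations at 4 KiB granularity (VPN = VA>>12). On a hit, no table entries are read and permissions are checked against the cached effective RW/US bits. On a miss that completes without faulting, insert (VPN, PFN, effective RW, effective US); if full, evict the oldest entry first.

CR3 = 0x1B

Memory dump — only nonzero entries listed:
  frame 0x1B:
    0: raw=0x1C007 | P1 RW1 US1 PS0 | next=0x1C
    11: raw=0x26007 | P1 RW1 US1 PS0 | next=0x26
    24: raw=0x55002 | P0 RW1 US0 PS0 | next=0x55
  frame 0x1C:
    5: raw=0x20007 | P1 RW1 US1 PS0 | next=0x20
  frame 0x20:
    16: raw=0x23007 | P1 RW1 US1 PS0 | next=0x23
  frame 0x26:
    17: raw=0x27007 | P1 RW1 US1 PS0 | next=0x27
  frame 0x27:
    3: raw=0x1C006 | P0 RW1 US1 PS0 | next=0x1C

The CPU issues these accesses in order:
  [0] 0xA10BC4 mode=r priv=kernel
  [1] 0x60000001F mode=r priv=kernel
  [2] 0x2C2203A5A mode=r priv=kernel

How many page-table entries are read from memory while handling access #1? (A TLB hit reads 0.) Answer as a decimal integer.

Trace:
#0 VA=0xA10BC4 (r,kernel):
  L0 @0x1B[0] → 0x1C007  P=1,RW=1,US=1,PS=0
  L1 @0x1C[5] → 0x20007  P=1,RW=1,US=1,PS=0
  L2 @0x20[16] → 0x23007  P=1,RW=1,US=1,PS=0
  ⇒ phys 0x23BC4  [3 reads]
#1 VA=0x60000001F (r,kernel):
  L0 @0x1B[24] → 0x55002  P=0,RW=1,US=0,PS=0
  → PAGE_NOT_PRESENT  (1 entries read)
#2 VA=0x2C2203A5A (r,kernel):
  L0 @0x1B[11] → 0x26007  P=1,RW=1,US=1,PS=0
  L1 @0x26[17] → 0x27007  P=1,RW=1,US=1,PS=0
  L2 @0x27[3] → 0x1C006  P=0,RW=1,US=1,PS=0
  → PAGE_NOT_PRESENT  (3 entries read)

Entries read for #1: 1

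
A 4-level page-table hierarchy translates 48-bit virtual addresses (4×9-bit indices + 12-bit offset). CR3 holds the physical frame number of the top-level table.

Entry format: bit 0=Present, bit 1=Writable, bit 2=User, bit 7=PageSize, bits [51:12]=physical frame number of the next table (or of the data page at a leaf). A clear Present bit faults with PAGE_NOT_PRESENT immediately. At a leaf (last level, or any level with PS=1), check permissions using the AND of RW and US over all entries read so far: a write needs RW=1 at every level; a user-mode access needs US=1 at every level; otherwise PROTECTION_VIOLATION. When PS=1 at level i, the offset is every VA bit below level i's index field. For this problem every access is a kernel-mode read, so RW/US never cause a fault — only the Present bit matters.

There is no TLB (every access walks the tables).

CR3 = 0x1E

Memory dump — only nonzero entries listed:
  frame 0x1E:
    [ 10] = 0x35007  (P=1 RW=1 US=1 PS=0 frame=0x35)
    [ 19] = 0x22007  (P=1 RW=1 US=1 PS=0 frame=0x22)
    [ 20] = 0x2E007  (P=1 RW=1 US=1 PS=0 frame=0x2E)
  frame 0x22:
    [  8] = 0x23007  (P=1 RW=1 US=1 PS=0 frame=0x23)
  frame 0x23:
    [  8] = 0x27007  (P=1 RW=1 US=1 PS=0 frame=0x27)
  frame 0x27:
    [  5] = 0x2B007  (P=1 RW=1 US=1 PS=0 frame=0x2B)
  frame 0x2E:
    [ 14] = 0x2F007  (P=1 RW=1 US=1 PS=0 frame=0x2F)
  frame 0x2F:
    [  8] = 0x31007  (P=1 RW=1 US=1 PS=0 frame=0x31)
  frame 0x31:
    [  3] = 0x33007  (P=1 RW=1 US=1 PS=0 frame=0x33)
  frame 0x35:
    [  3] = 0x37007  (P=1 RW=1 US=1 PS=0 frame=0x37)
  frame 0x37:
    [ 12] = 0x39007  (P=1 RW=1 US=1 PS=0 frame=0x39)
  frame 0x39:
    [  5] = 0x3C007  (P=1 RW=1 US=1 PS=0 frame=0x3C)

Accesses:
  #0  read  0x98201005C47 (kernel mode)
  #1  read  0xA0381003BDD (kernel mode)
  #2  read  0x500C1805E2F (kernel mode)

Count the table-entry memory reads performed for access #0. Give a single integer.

Per-access translation:
#0 VA=0x98201005C47 (r,kernel):
  L0 @0x1E[19] → 0x22007  P=1,RW=1,US=1,PS=0
  L1 @0x22[8] → 0x23007  P=1,RW=1,US=1,PS=0
  L2 @0x23[8] → 0x27007  P=1,RW=1,US=1,PS=0
  L3 @0x27[5] → 0x2B007  P=1,RW=1,US=1,PS=0
  ⇒ phys 0x2BC47  [4 reads]
#1 VA=0xA0381003BDD (r,kernel):
  L0 @0x1E[20] → 0x2E007  P=1,RW=1,US=1,PS=0
  L1 @0x2E[14] → 0x2F007  P=1,RW=1,US=1,PS=0
  L2 @0x2F[8] → 0x31007  P=1,RW=1,US=1,PS=0
  L3 @0x31[3] → 0x33007  P=1,RW=1,US=1,PS=0
  ⇒ phys 0x33BDD  [4 reads]
#2 VA=0x500C1805E2F (r,kernel):
  L0 @0x1E[10] → 0x35007  P=1,RW=1,US=1,PS=0
  L1 @0x35[3] → 0x37007  P=1,RW=1,US=1,PS=0
  L2 @0x37[12] → 0x39007  P=1,RW=1,US=1,PS=0
  L3 @0x39[5] → 0x3C007  P=1,RW=1,US=1,PS=0
  ⇒ phys 0x3CE2F  [4 reads]

Entries read for #0: 4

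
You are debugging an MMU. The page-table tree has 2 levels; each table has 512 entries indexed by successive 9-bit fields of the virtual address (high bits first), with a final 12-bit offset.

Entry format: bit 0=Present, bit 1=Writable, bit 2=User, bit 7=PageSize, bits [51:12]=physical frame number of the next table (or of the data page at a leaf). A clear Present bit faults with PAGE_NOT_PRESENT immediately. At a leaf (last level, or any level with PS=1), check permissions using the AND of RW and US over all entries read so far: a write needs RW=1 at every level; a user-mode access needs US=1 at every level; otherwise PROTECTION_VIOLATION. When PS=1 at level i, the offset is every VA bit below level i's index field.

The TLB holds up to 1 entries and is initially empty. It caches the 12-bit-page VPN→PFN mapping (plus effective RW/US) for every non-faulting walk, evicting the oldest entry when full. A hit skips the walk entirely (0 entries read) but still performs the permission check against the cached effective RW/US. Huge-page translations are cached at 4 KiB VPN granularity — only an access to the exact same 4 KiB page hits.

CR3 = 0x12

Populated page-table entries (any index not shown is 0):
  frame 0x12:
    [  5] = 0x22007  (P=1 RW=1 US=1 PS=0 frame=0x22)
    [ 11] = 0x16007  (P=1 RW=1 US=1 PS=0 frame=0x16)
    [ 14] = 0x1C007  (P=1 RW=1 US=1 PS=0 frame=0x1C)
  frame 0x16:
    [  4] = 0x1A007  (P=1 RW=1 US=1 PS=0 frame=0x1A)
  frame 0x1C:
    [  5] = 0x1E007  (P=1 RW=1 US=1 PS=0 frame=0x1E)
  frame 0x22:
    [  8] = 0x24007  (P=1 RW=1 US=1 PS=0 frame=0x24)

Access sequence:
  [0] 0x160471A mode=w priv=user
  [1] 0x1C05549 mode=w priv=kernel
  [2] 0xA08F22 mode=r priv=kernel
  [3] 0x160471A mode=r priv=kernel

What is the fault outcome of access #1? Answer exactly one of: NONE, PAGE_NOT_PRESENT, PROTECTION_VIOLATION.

Walk each access:
#0 VA=0x160471A (w,user):
  L0: frame=0x12 idx=11 entry=0x16007 [P=1 RW=1 US=1 PS=0]
  L1: frame=0x16 idx=4 entry=0x1A007 [P=1 RW=1 US=1 PS=0]
  → PA=0x1A71A  (2 entries read)
#1 VA=0x1C05549 (w,kernel):
  L0: frame=0x12 idx=14 entry=0x1C007 [P=1 RW=1 US=1 PS=0]
  L1: frame=0x1C idx=5 entry=0x1E007 [P=1 RW=1 US=1 PS=0]
  → PA=0x1E549  (2 entries read)
#2 VA=0xA08F22 (r,kernel):
  L0: frame=0x12 idx=5 entry=0x22007 [P=1 RW=1 US=1 PS=0]
  L1: frame=0x22 idx=8 entry=0x24007 [P=1 RW=1 US=1 PS=0]
  → PA=0x24F22  (2 entries read)
#3 VA=0x160471A (r,kernel):
  L0: frame=0x12 idx=11 entry=0x16007 [P=1 RW=1 US=1 PS=0]
  L1: frame=0x16 idx=4 entry=0x1A007 [P=1 RW=1 US=1 PS=0]
  → PA=0x1A71A  (2 entries read)

Access #1 fault: NONE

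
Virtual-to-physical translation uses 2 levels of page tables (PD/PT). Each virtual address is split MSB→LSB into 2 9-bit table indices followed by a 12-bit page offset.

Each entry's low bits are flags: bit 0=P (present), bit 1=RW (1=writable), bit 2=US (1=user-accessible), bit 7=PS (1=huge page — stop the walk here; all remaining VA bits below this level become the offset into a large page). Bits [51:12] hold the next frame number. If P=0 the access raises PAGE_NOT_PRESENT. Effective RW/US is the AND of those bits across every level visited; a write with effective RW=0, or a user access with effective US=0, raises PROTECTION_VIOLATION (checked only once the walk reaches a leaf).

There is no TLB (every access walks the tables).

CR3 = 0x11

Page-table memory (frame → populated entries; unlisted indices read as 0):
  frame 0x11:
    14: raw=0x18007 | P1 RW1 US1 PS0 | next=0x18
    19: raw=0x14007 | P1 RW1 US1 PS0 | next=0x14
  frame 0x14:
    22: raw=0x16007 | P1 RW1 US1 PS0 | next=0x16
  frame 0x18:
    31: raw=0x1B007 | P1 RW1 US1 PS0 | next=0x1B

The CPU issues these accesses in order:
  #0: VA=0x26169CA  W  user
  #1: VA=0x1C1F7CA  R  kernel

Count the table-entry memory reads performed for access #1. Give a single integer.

Walk each access:
#0 VA=0x26169CA (w,user):
  L0: frame=0x11 idx=19 entry=0x14007 [P=1 RW=1 US=1 PS=0]
  L1: frame=0x14 idx=22 entry=0x16007 [P=1 RW=1 US=1 PS=0]
  ⇒ phys 0x169CA  [2 reads]
#1 VA=0x1C1F7CA (r,kernel):
  L0: frame=0x11 idx=14 entry=0x18007 [P=1 RW=1 US=1 PS=0]
  L1: frame=0x18 idx=31 entry=0x1B007 [P=1 RW=1 US=1 PS=0]
  ⇒ phys 0x1B7CA  [2 reads]

Entries read for #1: 2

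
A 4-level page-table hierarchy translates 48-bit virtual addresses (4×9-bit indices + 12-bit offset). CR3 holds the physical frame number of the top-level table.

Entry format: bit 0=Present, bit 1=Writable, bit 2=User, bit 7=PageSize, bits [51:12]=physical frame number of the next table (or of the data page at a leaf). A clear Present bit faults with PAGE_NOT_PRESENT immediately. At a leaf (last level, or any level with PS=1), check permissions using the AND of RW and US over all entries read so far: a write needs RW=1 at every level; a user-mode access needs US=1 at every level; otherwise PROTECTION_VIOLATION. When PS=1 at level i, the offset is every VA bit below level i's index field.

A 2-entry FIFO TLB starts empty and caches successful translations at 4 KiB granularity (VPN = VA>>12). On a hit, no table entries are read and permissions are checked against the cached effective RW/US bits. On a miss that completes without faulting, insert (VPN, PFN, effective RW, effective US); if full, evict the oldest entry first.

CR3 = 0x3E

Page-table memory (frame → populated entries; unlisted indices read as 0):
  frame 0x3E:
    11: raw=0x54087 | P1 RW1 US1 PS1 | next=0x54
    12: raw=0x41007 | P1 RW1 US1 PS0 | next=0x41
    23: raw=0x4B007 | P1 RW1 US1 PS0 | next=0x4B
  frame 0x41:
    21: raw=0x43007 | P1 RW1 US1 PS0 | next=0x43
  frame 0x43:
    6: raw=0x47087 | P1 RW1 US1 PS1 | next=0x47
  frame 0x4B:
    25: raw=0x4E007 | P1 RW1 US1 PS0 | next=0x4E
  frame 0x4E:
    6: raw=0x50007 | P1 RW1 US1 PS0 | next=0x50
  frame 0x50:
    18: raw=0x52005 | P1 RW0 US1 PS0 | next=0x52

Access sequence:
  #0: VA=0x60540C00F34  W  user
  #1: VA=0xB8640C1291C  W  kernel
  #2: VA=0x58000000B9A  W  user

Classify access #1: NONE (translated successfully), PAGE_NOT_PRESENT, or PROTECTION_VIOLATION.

Walk each access:
#0 VA=0x60540C00F34 (w,user):
  L0 @0x3E[12] → 0x41007  P=1,RW=1,US=1,PS=0
  L1 @0x41[21] → 0x43007  P=1,RW=1,US=1,PS=0
  L2 @0x43[6] → 0x47087  P=1,RW=1,US=1,PS=1
  ⇒ phys 0x47F34 (huge @L2)  [3 reads]
#1 VA=0xB8640C1291C (w,kernel):
  L0 @0x3E[23] → 0x4B007  P=1,RW=1,US=1,PS=0
  L1 @0x4B[25] → 0x4E007  P=1,RW=1,US=1,PS=0
  L2 @0x4E[6] → 0x50007  P=1,RW=1,US=1,PS=0
  L3 @0x50[18] → 0x52005  P=1,RW=0,US=1,PS=0
  → PROTECTION_VIOLATION  (4 entries read)
#2 VA=0x58000000B9A (w,user):
  L0 @0x3E[11] → 0x54087  P=1,RW=1,US=1,PS=1
  ⇒ phys 0x54B9A (huge @L0)  [1 reads]

Access #1 fault: PROTECTION_VIOLATION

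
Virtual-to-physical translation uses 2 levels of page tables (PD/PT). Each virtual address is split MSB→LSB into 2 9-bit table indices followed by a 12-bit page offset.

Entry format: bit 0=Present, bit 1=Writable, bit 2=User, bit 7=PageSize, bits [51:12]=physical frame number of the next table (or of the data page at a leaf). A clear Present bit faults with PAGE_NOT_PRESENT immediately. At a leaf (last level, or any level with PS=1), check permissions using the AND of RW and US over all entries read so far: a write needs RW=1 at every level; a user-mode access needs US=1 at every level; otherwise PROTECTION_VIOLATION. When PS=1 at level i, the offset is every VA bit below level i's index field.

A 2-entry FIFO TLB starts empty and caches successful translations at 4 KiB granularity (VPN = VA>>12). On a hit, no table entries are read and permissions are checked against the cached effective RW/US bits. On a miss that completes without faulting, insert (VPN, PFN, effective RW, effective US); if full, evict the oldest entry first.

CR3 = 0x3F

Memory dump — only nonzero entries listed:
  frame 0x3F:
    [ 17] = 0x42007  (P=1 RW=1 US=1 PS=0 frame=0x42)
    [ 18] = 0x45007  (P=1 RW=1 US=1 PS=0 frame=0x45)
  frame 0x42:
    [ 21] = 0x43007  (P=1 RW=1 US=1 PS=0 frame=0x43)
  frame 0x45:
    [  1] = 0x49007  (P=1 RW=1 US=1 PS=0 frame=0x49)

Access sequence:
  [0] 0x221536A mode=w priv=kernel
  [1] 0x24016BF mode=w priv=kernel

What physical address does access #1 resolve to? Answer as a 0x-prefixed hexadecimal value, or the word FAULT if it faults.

Trace:
#0 VA=0x221536A (w,kernel):
  lvl0: tbl 0x3F, slot 17 ⇒ 0x42007 (P1/RW1/US1/PS0)
  lvl1: tbl 0x42, slot 21 ⇒ 0x43007 (P1/RW1/US1/PS0)
  → PA=0x4336A  (2 entries read)
#1 VA=0x24016BF (w,kernel):
  lvl0: tbl 0x3F, slot 18 ⇒ 0x45007 (P1/RW1/US1/PS0)
  lvl1: tbl 0x45, slot 1 ⇒ 0x49007 (P1/RW1/US1/PS0)
  → PA=0x496BF  (2 entries read)

Access #1 PA: 0x496BF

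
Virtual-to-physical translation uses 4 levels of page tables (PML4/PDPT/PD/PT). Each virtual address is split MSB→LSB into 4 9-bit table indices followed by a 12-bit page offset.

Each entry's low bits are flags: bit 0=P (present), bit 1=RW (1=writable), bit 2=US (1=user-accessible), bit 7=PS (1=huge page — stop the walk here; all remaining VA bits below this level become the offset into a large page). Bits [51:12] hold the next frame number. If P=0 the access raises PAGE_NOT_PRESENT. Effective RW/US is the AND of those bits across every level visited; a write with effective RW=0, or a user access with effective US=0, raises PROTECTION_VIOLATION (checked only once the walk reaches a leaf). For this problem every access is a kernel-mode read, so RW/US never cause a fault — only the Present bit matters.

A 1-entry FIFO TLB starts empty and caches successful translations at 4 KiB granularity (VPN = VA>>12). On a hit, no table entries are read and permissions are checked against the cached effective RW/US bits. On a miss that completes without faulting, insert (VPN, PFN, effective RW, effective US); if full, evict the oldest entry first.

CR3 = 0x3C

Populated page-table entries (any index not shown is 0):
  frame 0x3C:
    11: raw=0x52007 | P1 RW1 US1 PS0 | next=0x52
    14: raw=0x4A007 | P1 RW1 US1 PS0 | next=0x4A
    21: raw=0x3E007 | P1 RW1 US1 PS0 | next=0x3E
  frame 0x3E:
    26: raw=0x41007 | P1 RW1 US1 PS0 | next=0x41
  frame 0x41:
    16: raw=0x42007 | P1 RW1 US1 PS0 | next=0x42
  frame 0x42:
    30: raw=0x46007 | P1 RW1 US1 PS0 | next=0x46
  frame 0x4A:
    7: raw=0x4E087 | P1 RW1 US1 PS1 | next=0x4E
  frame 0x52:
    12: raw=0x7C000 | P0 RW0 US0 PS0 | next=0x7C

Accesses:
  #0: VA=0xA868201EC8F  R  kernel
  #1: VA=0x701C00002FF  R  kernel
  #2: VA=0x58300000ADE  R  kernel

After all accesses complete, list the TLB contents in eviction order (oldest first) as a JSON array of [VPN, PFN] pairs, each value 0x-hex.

Per-access translation:
#0 VA=0xA868201EC8F (r,kernel):
  L0 @0x3C[21] → 0x3E007  P=1,RW=1,US=1,PS=0
  L1 @0x3E[26] → 0x41007  P=1,RW=1,US=1,PS=0
  L2 @0x41[16] → 0x42007  P=1,RW=1,US=1,PS=0
  L3 @0x42[30] → 0x46007  P=1,RW=1,US=1,PS=0
  → PA=0x46C8F  (4 entries read)
#1 VA=0x701C00002FF (r,kernel):
  L0 @0x3C[14] → 0x4A007  P=1,RW=1,US=1,PS=0
  L1 @0x4A[7] → 0x4E087  P=1,RW=1,US=1,PS=1
  → PA=0x4E2FF (huge @L1)  (2 entries read)
#2 VA=0x58300000ADE (r,kernel):
  L0 @0x3C[11] → 0x52007  P=1,RW=1,US=1,PS=0
  L1 @0x52[12] → 0x7C000  P=0,RW=0,US=0,PS=0
  ✗ PAGE_NOT_PRESENT  [2 reads]

TLB: [["0x701C0000", "0x4E"]]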